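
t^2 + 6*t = t*(t + 6)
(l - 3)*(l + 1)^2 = l^3 - l^2 - 5*l - 3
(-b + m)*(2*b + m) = -2*b^2 + b*m + m^2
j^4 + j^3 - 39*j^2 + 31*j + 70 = (j - 5)*(j - 2)*(j + 1)*(j + 7)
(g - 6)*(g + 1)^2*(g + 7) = g^4 + 3*g^3 - 39*g^2 - 83*g - 42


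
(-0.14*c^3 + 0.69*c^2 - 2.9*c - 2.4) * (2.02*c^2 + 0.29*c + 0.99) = -0.2828*c^5 + 1.3532*c^4 - 5.7965*c^3 - 5.0059*c^2 - 3.567*c - 2.376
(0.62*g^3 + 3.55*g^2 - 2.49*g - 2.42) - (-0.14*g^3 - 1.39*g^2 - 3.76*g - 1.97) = 0.76*g^3 + 4.94*g^2 + 1.27*g - 0.45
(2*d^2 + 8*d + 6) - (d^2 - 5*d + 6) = d^2 + 13*d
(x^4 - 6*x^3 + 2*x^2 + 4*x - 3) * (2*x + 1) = 2*x^5 - 11*x^4 - 2*x^3 + 10*x^2 - 2*x - 3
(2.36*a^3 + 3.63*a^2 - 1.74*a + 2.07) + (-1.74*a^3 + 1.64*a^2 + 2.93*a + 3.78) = 0.62*a^3 + 5.27*a^2 + 1.19*a + 5.85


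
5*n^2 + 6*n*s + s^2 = (n + s)*(5*n + s)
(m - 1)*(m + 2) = m^2 + m - 2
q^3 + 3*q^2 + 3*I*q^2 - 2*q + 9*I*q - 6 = (q + 3)*(q + I)*(q + 2*I)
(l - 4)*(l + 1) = l^2 - 3*l - 4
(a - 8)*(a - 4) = a^2 - 12*a + 32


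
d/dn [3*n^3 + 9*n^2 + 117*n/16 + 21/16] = 9*n^2 + 18*n + 117/16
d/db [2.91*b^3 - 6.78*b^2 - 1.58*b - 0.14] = 8.73*b^2 - 13.56*b - 1.58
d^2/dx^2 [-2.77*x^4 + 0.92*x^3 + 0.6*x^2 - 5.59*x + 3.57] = -33.24*x^2 + 5.52*x + 1.2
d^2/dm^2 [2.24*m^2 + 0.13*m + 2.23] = 4.48000000000000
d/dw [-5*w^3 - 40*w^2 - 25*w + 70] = -15*w^2 - 80*w - 25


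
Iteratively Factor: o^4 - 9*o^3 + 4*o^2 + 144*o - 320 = (o + 4)*(o^3 - 13*o^2 + 56*o - 80) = (o - 4)*(o + 4)*(o^2 - 9*o + 20) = (o - 4)^2*(o + 4)*(o - 5)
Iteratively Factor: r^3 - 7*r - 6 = (r + 1)*(r^2 - r - 6) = (r + 1)*(r + 2)*(r - 3)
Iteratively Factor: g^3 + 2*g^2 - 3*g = (g - 1)*(g^2 + 3*g) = g*(g - 1)*(g + 3)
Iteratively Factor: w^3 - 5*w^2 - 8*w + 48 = (w + 3)*(w^2 - 8*w + 16) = (w - 4)*(w + 3)*(w - 4)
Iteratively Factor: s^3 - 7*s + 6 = (s - 1)*(s^2 + s - 6) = (s - 1)*(s + 3)*(s - 2)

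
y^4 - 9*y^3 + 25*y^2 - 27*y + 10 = (y - 5)*(y - 2)*(y - 1)^2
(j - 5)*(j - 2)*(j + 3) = j^3 - 4*j^2 - 11*j + 30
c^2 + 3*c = c*(c + 3)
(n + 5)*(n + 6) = n^2 + 11*n + 30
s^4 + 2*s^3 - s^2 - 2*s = s*(s - 1)*(s + 1)*(s + 2)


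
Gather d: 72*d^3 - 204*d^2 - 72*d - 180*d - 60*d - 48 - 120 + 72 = 72*d^3 - 204*d^2 - 312*d - 96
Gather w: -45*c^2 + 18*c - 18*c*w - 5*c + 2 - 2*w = -45*c^2 + 13*c + w*(-18*c - 2) + 2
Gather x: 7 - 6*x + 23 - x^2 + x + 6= -x^2 - 5*x + 36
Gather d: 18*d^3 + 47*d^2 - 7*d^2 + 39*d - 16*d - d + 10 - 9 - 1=18*d^3 + 40*d^2 + 22*d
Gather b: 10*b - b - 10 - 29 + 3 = 9*b - 36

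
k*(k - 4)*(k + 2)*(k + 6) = k^4 + 4*k^3 - 20*k^2 - 48*k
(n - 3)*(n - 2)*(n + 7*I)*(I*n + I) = I*n^4 - 7*n^3 - 4*I*n^3 + 28*n^2 + I*n^2 - 7*n + 6*I*n - 42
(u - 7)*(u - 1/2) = u^2 - 15*u/2 + 7/2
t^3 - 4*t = t*(t - 2)*(t + 2)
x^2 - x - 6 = (x - 3)*(x + 2)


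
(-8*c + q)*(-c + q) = 8*c^2 - 9*c*q + q^2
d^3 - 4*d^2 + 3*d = d*(d - 3)*(d - 1)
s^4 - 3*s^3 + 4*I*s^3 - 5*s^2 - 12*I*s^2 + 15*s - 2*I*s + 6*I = (s - 3)*(s + I)^2*(s + 2*I)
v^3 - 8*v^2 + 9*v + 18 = (v - 6)*(v - 3)*(v + 1)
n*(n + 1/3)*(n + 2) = n^3 + 7*n^2/3 + 2*n/3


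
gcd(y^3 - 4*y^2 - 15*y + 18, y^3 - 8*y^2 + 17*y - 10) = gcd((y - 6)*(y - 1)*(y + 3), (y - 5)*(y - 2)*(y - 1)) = y - 1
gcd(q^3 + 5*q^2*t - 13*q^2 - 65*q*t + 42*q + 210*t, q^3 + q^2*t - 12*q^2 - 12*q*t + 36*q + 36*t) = q - 6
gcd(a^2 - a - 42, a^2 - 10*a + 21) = a - 7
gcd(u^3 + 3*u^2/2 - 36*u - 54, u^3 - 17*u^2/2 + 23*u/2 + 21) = u - 6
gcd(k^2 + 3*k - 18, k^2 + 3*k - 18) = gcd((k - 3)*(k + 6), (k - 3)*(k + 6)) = k^2 + 3*k - 18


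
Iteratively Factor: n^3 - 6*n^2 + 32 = (n + 2)*(n^2 - 8*n + 16) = (n - 4)*(n + 2)*(n - 4)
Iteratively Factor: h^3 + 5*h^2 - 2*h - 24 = (h + 3)*(h^2 + 2*h - 8) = (h - 2)*(h + 3)*(h + 4)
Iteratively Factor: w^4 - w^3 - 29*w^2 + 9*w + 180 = (w - 3)*(w^3 + 2*w^2 - 23*w - 60) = (w - 3)*(w + 3)*(w^2 - w - 20) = (w - 5)*(w - 3)*(w + 3)*(w + 4)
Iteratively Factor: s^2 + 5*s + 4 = (s + 4)*(s + 1)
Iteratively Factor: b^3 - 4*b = (b)*(b^2 - 4) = b*(b - 2)*(b + 2)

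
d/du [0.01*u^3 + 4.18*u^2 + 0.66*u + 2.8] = 0.03*u^2 + 8.36*u + 0.66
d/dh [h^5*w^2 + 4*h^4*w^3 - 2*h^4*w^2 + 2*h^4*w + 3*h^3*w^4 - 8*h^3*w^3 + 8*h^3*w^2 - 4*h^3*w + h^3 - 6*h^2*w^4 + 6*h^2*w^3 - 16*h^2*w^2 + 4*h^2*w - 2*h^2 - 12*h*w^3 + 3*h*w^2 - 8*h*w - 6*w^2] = 5*h^4*w^2 + 16*h^3*w^3 - 8*h^3*w^2 + 8*h^3*w + 9*h^2*w^4 - 24*h^2*w^3 + 24*h^2*w^2 - 12*h^2*w + 3*h^2 - 12*h*w^4 + 12*h*w^3 - 32*h*w^2 + 8*h*w - 4*h - 12*w^3 + 3*w^2 - 8*w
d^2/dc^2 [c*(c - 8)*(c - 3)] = 6*c - 22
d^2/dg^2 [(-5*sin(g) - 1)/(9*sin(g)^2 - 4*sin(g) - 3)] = (-405*sin(g)^5 - 504*sin(g)^4 + 108*sin(g)^3 + 422*sin(g)^2 + 561*sin(g) - 34)/(-9*sin(g)^2 + 4*sin(g) + 3)^3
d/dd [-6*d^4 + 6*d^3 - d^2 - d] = -24*d^3 + 18*d^2 - 2*d - 1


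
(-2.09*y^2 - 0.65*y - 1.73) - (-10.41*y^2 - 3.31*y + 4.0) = 8.32*y^2 + 2.66*y - 5.73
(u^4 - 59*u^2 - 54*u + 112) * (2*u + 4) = 2*u^5 + 4*u^4 - 118*u^3 - 344*u^2 + 8*u + 448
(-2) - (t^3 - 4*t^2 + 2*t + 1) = -t^3 + 4*t^2 - 2*t - 3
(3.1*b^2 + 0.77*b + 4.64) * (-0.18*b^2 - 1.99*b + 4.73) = -0.558*b^4 - 6.3076*b^3 + 12.2955*b^2 - 5.5915*b + 21.9472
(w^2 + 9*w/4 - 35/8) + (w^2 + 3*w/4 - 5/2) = 2*w^2 + 3*w - 55/8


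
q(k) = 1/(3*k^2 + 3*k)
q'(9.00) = 0.00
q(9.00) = 0.00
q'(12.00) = 0.00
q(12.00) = 0.00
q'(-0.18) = -9.79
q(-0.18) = -2.26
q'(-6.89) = 0.00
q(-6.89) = 0.01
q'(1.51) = -0.09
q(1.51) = 0.09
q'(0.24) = -5.57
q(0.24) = 1.12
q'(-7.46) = 0.00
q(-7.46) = 0.01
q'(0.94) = -0.29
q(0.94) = 0.18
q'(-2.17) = 0.17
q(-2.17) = 0.13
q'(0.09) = -40.87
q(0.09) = 3.40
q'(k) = (-6*k - 3)/(3*k^2 + 3*k)^2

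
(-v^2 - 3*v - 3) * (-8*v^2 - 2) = 8*v^4 + 24*v^3 + 26*v^2 + 6*v + 6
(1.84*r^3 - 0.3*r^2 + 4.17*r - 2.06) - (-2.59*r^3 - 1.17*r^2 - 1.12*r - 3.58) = 4.43*r^3 + 0.87*r^2 + 5.29*r + 1.52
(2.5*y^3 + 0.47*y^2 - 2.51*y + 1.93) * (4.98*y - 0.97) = 12.45*y^4 - 0.0843999999999996*y^3 - 12.9557*y^2 + 12.0461*y - 1.8721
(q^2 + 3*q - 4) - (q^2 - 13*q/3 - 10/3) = 22*q/3 - 2/3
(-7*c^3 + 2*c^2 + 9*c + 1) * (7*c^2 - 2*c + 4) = -49*c^5 + 28*c^4 + 31*c^3 - 3*c^2 + 34*c + 4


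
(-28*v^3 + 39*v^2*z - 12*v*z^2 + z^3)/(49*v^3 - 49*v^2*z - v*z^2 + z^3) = (-4*v + z)/(7*v + z)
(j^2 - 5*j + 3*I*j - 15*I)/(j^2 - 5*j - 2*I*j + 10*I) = (j + 3*I)/(j - 2*I)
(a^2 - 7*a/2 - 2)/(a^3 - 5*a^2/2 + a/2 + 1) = (a - 4)/(a^2 - 3*a + 2)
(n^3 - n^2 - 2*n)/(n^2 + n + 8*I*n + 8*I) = n*(n - 2)/(n + 8*I)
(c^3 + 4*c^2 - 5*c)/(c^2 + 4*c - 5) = c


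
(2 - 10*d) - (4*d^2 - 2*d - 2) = -4*d^2 - 8*d + 4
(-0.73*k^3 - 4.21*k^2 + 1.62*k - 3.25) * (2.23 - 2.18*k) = 1.5914*k^4 + 7.5499*k^3 - 12.9199*k^2 + 10.6976*k - 7.2475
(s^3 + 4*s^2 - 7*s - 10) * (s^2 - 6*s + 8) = s^5 - 2*s^4 - 23*s^3 + 64*s^2 + 4*s - 80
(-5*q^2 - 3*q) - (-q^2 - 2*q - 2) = -4*q^2 - q + 2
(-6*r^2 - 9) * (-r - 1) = 6*r^3 + 6*r^2 + 9*r + 9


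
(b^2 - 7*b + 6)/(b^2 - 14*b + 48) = (b - 1)/(b - 8)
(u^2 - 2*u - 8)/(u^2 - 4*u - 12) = (u - 4)/(u - 6)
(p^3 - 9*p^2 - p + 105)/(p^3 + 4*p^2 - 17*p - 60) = (p^2 - 12*p + 35)/(p^2 + p - 20)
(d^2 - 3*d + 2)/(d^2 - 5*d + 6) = (d - 1)/(d - 3)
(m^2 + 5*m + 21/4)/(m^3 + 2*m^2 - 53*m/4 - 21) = (2*m + 7)/(2*m^2 + m - 28)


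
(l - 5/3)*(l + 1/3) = l^2 - 4*l/3 - 5/9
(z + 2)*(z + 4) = z^2 + 6*z + 8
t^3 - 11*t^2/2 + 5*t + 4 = (t - 4)*(t - 2)*(t + 1/2)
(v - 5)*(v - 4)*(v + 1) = v^3 - 8*v^2 + 11*v + 20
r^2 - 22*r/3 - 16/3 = (r - 8)*(r + 2/3)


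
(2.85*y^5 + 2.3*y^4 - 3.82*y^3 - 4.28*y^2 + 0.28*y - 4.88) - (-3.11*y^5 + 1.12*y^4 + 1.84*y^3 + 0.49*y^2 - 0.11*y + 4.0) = 5.96*y^5 + 1.18*y^4 - 5.66*y^3 - 4.77*y^2 + 0.39*y - 8.88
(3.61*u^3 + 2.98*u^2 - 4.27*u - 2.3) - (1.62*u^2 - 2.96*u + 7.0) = 3.61*u^3 + 1.36*u^2 - 1.31*u - 9.3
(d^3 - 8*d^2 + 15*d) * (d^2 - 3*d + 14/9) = d^5 - 11*d^4 + 365*d^3/9 - 517*d^2/9 + 70*d/3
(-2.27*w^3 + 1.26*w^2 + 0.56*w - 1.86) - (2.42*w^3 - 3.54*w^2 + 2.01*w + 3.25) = -4.69*w^3 + 4.8*w^2 - 1.45*w - 5.11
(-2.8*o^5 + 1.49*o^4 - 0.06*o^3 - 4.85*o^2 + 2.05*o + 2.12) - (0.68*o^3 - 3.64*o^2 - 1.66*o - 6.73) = -2.8*o^5 + 1.49*o^4 - 0.74*o^3 - 1.21*o^2 + 3.71*o + 8.85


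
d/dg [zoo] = 0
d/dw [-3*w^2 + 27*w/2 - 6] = 27/2 - 6*w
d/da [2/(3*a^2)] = -4/(3*a^3)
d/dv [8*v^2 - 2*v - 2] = 16*v - 2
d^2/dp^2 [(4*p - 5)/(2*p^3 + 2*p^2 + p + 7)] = 2*((4*p - 5)*(6*p^2 + 4*p + 1)^2 - 2*(12*p^2 + 8*p + (3*p + 1)*(4*p - 5) + 2)*(2*p^3 + 2*p^2 + p + 7))/(2*p^3 + 2*p^2 + p + 7)^3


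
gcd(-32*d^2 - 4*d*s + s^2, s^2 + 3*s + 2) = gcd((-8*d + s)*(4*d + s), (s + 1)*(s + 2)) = 1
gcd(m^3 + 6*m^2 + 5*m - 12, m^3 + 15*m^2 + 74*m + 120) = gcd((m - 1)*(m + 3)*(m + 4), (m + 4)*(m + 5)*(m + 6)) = m + 4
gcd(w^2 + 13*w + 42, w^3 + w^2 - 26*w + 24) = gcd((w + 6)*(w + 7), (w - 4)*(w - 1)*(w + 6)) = w + 6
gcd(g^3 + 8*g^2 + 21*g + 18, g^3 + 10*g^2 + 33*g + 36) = g^2 + 6*g + 9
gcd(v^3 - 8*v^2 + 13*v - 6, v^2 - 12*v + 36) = v - 6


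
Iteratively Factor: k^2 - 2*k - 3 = (k + 1)*(k - 3)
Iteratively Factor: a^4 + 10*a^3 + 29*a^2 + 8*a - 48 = (a + 3)*(a^3 + 7*a^2 + 8*a - 16) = (a - 1)*(a + 3)*(a^2 + 8*a + 16) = (a - 1)*(a + 3)*(a + 4)*(a + 4)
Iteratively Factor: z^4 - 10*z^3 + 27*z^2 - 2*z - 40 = (z - 2)*(z^3 - 8*z^2 + 11*z + 20) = (z - 4)*(z - 2)*(z^2 - 4*z - 5) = (z - 5)*(z - 4)*(z - 2)*(z + 1)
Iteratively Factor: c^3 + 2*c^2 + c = (c + 1)*(c^2 + c) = c*(c + 1)*(c + 1)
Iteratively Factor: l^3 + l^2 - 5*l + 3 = (l + 3)*(l^2 - 2*l + 1) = (l - 1)*(l + 3)*(l - 1)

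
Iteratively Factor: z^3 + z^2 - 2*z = (z)*(z^2 + z - 2) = z*(z - 1)*(z + 2)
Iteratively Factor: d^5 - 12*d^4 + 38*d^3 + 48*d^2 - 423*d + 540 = (d - 3)*(d^4 - 9*d^3 + 11*d^2 + 81*d - 180) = (d - 4)*(d - 3)*(d^3 - 5*d^2 - 9*d + 45) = (d - 4)*(d - 3)*(d + 3)*(d^2 - 8*d + 15) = (d - 4)*(d - 3)^2*(d + 3)*(d - 5)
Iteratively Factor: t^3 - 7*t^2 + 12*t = (t)*(t^2 - 7*t + 12) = t*(t - 3)*(t - 4)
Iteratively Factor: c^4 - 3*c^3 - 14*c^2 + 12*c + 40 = (c + 2)*(c^3 - 5*c^2 - 4*c + 20) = (c - 2)*(c + 2)*(c^2 - 3*c - 10) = (c - 2)*(c + 2)^2*(c - 5)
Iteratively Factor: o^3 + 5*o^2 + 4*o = (o)*(o^2 + 5*o + 4) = o*(o + 1)*(o + 4)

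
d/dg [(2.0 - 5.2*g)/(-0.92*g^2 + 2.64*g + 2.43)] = (-4.784*g^2 + 3.68*g - 17.916)/(0.8464*g^4 - 4.8576*g^3 + 2.4984*g^2 + 12.8304*g + 5.9049)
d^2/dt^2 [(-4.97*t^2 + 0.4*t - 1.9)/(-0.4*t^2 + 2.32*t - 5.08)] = (8.88178419700125e-16*t^4 + 9.09632000000001*t^3 - 58.77024*t^2 - 5.70239999999995*t + 259.818656)/(0.064*t^6 - 1.1136*t^5 + 8.89728*t^4 - 40.772608*t^3 + 112.995456*t^2 - 179.612544*t + 131.096512)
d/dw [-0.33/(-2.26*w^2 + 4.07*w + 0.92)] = (1.3431 - 1.4916*w)/(-2.26*w^2 + 4.07*w + 0.92)^2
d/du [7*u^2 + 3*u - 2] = 14*u + 3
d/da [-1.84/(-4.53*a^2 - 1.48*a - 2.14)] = (-16.6704*a - 2.7232)/(4.53*a^2 + 1.48*a + 2.14)^2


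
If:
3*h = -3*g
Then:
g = -h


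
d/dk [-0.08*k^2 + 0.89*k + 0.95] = 0.89 - 0.16*k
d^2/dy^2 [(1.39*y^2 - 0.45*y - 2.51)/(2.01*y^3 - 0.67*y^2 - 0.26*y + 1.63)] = (11.231478*y^6 - 10.90827*y^5 - 113.693238*y^4 - 11.031952*y^3 + 27.910056*y^2 + 43.768956*y + 1.183068)/(8.120601*y^9 - 8.120601*y^8 - 0.444410999999999*y^7 + 21.556178*y^6 - 13.11324*y^5 - 3.051783*y^4 + 17.707207*y^3 - 5.009805*y^2 - 2.072382*y + 4.330747)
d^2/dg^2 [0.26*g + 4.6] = 0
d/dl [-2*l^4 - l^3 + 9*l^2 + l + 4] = -8*l^3 - 3*l^2 + 18*l + 1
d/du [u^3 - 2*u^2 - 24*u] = 3*u^2 - 4*u - 24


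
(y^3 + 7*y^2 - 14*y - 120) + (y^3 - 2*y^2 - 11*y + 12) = 2*y^3 + 5*y^2 - 25*y - 108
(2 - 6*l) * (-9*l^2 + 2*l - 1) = 54*l^3 - 30*l^2 + 10*l - 2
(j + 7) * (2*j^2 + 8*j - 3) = 2*j^3 + 22*j^2 + 53*j - 21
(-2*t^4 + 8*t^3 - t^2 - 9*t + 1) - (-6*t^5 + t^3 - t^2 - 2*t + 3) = 6*t^5 - 2*t^4 + 7*t^3 - 7*t - 2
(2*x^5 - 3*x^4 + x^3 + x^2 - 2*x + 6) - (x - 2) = 2*x^5 - 3*x^4 + x^3 + x^2 - 3*x + 8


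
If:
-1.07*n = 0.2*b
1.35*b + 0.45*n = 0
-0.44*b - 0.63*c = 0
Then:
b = 0.00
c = 0.00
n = 0.00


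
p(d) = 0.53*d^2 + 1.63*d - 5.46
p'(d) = 1.06*d + 1.63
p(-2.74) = -5.95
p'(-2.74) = -1.27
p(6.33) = 26.09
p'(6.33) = 8.34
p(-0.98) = -6.55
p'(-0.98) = 0.59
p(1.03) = -3.22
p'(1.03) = 2.72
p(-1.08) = -6.60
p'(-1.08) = 0.49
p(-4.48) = -2.13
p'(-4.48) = -3.12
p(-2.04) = -6.58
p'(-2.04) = -0.53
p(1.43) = -2.05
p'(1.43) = 3.15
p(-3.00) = -5.58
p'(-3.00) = -1.55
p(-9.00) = 22.80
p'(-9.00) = -7.91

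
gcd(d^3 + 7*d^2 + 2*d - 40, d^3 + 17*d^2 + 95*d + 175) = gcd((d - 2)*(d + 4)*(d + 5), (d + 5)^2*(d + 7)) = d + 5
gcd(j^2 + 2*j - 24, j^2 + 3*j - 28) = j - 4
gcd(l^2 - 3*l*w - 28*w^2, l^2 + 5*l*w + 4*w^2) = l + 4*w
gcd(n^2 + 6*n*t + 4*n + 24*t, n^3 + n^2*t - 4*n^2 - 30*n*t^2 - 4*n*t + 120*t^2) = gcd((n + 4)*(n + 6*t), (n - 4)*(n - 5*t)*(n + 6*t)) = n + 6*t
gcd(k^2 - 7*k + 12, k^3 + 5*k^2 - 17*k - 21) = k - 3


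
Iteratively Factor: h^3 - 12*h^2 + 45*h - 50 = (h - 2)*(h^2 - 10*h + 25) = (h - 5)*(h - 2)*(h - 5)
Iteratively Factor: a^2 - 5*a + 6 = (a - 3)*(a - 2)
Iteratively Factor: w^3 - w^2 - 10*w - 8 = (w + 2)*(w^2 - 3*w - 4) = (w - 4)*(w + 2)*(w + 1)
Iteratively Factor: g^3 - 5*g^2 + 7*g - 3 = (g - 1)*(g^2 - 4*g + 3) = (g - 1)^2*(g - 3)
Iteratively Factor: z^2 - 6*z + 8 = (z - 4)*(z - 2)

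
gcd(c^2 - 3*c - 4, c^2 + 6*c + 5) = c + 1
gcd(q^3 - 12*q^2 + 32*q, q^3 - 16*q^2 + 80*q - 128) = q^2 - 12*q + 32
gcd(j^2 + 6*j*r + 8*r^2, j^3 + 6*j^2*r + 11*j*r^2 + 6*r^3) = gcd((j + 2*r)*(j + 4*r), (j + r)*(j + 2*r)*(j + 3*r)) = j + 2*r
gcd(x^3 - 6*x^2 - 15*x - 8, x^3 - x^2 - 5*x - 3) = x^2 + 2*x + 1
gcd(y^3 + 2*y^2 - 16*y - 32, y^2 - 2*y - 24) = y + 4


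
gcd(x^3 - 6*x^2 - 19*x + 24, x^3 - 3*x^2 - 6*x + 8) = x - 1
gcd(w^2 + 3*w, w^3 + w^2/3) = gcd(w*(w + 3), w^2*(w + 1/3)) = w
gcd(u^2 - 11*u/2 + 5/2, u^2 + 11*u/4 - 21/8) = 1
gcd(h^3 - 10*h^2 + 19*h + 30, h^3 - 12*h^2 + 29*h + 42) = h^2 - 5*h - 6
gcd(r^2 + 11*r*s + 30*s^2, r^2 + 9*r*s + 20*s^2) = r + 5*s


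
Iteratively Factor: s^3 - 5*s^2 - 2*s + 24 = (s - 3)*(s^2 - 2*s - 8) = (s - 3)*(s + 2)*(s - 4)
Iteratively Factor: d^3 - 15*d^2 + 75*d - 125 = (d - 5)*(d^2 - 10*d + 25) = (d - 5)^2*(d - 5)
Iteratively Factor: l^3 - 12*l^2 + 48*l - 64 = (l - 4)*(l^2 - 8*l + 16) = (l - 4)^2*(l - 4)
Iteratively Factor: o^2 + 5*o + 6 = (o + 3)*(o + 2)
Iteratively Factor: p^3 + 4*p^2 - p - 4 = (p - 1)*(p^2 + 5*p + 4) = (p - 1)*(p + 1)*(p + 4)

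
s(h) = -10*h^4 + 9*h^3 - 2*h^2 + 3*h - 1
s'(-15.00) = 141138.00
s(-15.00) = -537121.00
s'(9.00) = -27006.00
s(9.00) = -59185.00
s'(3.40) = -1270.64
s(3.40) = -996.52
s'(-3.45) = 1980.71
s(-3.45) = -1821.42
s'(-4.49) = 4186.04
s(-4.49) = -4933.76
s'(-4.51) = 4239.58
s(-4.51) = -5018.01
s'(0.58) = 1.96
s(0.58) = 0.69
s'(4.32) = -2735.26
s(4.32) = -2782.62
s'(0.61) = 1.53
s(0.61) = 0.74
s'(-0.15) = 4.34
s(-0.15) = -1.53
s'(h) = -40*h^3 + 27*h^2 - 4*h + 3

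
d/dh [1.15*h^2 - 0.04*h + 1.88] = 2.3*h - 0.04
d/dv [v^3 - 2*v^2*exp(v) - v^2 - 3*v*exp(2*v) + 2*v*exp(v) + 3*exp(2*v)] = -2*v^2*exp(v) + 3*v^2 - 6*v*exp(2*v) - 2*v*exp(v) - 2*v + 3*exp(2*v) + 2*exp(v)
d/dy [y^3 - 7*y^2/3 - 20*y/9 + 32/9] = 3*y^2 - 14*y/3 - 20/9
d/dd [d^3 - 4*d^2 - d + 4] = 3*d^2 - 8*d - 1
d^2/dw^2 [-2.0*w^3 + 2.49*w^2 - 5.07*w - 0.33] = 4.98 - 12.0*w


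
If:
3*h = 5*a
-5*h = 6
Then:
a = -18/25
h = -6/5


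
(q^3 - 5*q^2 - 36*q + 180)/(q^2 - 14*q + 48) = (q^2 + q - 30)/(q - 8)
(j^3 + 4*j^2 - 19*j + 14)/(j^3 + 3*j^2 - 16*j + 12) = (j + 7)/(j + 6)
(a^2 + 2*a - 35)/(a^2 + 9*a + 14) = (a - 5)/(a + 2)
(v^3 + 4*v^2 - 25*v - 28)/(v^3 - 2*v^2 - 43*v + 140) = (v + 1)/(v - 5)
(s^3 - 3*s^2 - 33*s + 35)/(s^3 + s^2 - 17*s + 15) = (s - 7)/(s - 3)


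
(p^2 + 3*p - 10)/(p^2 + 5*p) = (p - 2)/p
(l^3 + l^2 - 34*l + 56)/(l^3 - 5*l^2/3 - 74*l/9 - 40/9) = 9*(l^2 + 5*l - 14)/(9*l^2 + 21*l + 10)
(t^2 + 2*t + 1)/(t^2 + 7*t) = (t^2 + 2*t + 1)/(t*(t + 7))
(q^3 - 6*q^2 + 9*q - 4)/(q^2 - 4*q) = q - 2 + 1/q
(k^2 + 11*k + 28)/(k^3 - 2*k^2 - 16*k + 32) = (k + 7)/(k^2 - 6*k + 8)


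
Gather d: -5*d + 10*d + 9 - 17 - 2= 5*d - 10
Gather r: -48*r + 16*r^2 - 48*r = 16*r^2 - 96*r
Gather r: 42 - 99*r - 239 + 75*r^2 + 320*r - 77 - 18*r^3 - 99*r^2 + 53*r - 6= -18*r^3 - 24*r^2 + 274*r - 280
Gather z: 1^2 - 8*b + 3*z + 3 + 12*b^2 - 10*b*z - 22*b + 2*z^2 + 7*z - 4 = 12*b^2 - 30*b + 2*z^2 + z*(10 - 10*b)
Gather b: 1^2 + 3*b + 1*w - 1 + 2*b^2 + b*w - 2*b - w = 2*b^2 + b*(w + 1)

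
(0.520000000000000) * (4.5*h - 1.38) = 2.34*h - 0.7176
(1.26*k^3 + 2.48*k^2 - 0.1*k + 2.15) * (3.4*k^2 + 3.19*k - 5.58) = 4.284*k^5 + 12.4514*k^4 + 0.5404*k^3 - 6.8474*k^2 + 7.4165*k - 11.997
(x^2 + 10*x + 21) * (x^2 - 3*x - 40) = x^4 + 7*x^3 - 49*x^2 - 463*x - 840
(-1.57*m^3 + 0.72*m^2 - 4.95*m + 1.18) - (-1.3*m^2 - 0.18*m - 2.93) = -1.57*m^3 + 2.02*m^2 - 4.77*m + 4.11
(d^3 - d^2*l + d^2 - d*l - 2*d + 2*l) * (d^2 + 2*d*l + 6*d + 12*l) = d^5 + d^4*l + 7*d^4 - 2*d^3*l^2 + 7*d^3*l + 4*d^3 - 14*d^2*l^2 + 4*d^2*l - 12*d^2 - 8*d*l^2 - 12*d*l + 24*l^2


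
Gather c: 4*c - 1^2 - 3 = 4*c - 4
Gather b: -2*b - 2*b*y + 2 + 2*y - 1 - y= b*(-2*y - 2) + y + 1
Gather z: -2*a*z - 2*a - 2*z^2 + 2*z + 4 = -2*a - 2*z^2 + z*(2 - 2*a) + 4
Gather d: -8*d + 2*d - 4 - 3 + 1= -6*d - 6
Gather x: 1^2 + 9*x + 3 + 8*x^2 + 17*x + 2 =8*x^2 + 26*x + 6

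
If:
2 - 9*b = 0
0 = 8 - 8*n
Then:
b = 2/9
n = 1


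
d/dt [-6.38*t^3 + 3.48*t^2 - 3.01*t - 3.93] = -19.14*t^2 + 6.96*t - 3.01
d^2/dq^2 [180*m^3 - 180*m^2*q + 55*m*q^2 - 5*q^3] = 110*m - 30*q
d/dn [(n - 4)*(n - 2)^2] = (n - 2)*(3*n - 10)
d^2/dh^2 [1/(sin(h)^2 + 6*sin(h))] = 2*(-2*sin(h) - 9 - 15/sin(h) + 18/sin(h)^2 + 36/sin(h)^3)/(sin(h) + 6)^3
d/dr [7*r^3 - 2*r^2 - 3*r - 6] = 21*r^2 - 4*r - 3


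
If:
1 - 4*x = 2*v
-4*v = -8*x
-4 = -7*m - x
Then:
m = 31/56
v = 1/4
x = 1/8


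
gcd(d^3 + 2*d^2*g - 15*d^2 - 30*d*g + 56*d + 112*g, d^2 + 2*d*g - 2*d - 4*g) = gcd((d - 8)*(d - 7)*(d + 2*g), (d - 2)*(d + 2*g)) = d + 2*g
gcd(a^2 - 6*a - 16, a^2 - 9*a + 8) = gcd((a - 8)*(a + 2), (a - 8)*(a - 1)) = a - 8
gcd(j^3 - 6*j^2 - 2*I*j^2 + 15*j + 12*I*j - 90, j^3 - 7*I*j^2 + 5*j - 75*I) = j^2 - 2*I*j + 15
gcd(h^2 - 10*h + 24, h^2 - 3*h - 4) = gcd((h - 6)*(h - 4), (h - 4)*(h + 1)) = h - 4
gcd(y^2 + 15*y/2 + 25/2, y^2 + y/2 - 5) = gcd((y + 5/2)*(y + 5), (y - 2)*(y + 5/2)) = y + 5/2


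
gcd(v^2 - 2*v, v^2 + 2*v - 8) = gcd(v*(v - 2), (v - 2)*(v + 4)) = v - 2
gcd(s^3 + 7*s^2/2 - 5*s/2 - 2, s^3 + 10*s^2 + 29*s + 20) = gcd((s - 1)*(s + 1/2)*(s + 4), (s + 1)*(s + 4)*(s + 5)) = s + 4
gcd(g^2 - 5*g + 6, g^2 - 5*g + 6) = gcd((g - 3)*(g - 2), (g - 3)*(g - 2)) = g^2 - 5*g + 6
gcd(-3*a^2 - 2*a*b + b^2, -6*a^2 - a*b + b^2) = 3*a - b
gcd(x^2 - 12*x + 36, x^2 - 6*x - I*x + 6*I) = x - 6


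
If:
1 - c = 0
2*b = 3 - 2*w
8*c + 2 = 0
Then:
No Solution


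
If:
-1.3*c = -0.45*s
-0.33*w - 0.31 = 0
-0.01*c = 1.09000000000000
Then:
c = -109.00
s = -314.89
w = -0.94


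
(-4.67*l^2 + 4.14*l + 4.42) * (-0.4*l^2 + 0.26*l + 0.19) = 1.868*l^4 - 2.8702*l^3 - 1.5789*l^2 + 1.9358*l + 0.8398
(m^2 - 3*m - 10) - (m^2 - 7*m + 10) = 4*m - 20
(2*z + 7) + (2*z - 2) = 4*z + 5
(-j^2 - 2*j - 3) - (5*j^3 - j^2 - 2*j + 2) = -5*j^3 - 5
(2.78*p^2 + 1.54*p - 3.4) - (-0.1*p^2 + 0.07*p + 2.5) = 2.88*p^2 + 1.47*p - 5.9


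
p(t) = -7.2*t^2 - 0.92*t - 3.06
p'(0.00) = -0.92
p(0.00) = -3.06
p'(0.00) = -0.92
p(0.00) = -3.06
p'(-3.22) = 45.45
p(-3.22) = -74.75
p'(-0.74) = 9.74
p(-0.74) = -6.32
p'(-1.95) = 27.16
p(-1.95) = -28.64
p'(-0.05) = -0.20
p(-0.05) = -3.03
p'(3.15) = -46.28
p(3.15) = -77.40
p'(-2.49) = 34.94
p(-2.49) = -45.41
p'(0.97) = -14.89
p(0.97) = -10.73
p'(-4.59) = 65.18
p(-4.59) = -150.53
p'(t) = -14.4*t - 0.92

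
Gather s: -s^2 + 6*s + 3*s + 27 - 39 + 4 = -s^2 + 9*s - 8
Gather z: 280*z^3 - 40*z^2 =280*z^3 - 40*z^2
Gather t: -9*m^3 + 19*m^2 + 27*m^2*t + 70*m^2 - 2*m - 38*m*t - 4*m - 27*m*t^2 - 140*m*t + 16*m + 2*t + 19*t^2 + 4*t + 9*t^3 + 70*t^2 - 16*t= -9*m^3 + 89*m^2 + 10*m + 9*t^3 + t^2*(89 - 27*m) + t*(27*m^2 - 178*m - 10)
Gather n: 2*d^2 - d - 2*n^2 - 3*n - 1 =2*d^2 - d - 2*n^2 - 3*n - 1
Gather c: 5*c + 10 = 5*c + 10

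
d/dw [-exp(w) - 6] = -exp(w)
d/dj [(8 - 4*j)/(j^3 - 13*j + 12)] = 4*(-j^3 + 13*j + (j - 2)*(3*j^2 - 13) - 12)/(j^3 - 13*j + 12)^2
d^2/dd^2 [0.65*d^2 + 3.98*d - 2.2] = 1.30000000000000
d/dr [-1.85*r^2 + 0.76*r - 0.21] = 0.76 - 3.7*r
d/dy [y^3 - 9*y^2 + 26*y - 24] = 3*y^2 - 18*y + 26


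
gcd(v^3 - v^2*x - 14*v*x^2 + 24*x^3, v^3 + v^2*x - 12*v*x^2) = -v^2 - v*x + 12*x^2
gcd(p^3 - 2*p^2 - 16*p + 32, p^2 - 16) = p^2 - 16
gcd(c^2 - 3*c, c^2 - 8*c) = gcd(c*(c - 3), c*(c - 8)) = c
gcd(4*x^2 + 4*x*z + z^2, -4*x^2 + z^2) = 2*x + z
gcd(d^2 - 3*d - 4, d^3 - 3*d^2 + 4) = d + 1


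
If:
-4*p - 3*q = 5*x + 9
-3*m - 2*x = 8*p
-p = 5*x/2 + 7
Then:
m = 6*x + 56/3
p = -5*x/2 - 7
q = 5*x/3 + 19/3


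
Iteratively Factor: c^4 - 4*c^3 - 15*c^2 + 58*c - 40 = (c + 4)*(c^3 - 8*c^2 + 17*c - 10) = (c - 2)*(c + 4)*(c^2 - 6*c + 5) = (c - 5)*(c - 2)*(c + 4)*(c - 1)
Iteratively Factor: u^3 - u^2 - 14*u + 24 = (u - 2)*(u^2 + u - 12) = (u - 3)*(u - 2)*(u + 4)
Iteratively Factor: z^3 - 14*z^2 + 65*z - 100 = (z - 4)*(z^2 - 10*z + 25) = (z - 5)*(z - 4)*(z - 5)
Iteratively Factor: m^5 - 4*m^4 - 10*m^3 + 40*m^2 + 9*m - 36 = (m + 3)*(m^4 - 7*m^3 + 11*m^2 + 7*m - 12) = (m + 1)*(m + 3)*(m^3 - 8*m^2 + 19*m - 12) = (m - 3)*(m + 1)*(m + 3)*(m^2 - 5*m + 4) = (m - 3)*(m - 1)*(m + 1)*(m + 3)*(m - 4)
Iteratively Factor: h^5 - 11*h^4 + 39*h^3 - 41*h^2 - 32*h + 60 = (h - 2)*(h^4 - 9*h^3 + 21*h^2 + h - 30) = (h - 3)*(h - 2)*(h^3 - 6*h^2 + 3*h + 10) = (h - 3)*(h - 2)*(h + 1)*(h^2 - 7*h + 10) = (h - 3)*(h - 2)^2*(h + 1)*(h - 5)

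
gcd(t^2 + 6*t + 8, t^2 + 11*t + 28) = t + 4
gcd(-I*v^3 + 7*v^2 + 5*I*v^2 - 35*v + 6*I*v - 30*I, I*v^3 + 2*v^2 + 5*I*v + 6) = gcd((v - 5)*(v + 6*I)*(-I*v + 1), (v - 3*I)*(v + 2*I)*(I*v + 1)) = 1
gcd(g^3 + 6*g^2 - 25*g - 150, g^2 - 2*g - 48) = g + 6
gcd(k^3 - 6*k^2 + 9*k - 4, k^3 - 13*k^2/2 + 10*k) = k - 4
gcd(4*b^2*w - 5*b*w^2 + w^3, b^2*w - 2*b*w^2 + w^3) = -b*w + w^2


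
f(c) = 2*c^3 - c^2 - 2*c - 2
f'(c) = 6*c^2 - 2*c - 2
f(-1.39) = -6.52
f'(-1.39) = 12.37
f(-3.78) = -116.75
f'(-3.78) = 91.29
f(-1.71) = -11.50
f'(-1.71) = 18.96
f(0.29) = -2.62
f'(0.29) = -2.08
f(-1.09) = -3.60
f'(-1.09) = 7.31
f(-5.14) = -289.73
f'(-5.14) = 166.80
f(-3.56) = -97.79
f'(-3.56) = 81.16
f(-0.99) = -2.94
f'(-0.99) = 5.86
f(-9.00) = -1523.00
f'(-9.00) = 502.00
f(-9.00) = -1523.00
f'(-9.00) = 502.00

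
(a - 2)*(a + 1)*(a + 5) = a^3 + 4*a^2 - 7*a - 10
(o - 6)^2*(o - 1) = o^3 - 13*o^2 + 48*o - 36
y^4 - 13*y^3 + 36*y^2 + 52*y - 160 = (y - 8)*(y - 5)*(y - 2)*(y + 2)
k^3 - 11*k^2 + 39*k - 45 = (k - 5)*(k - 3)^2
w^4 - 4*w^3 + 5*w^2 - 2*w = w*(w - 2)*(w - 1)^2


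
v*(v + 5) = v^2 + 5*v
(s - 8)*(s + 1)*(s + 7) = s^3 - 57*s - 56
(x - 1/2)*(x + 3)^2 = x^3 + 11*x^2/2 + 6*x - 9/2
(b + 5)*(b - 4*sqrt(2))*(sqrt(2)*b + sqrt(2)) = sqrt(2)*b^3 - 8*b^2 + 6*sqrt(2)*b^2 - 48*b + 5*sqrt(2)*b - 40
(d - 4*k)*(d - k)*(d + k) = d^3 - 4*d^2*k - d*k^2 + 4*k^3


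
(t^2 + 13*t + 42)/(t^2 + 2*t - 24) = (t + 7)/(t - 4)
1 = 1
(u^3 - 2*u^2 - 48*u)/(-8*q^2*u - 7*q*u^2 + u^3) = (-u^2 + 2*u + 48)/(8*q^2 + 7*q*u - u^2)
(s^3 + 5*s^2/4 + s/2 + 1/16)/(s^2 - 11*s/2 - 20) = (16*s^3 + 20*s^2 + 8*s + 1)/(8*(2*s^2 - 11*s - 40))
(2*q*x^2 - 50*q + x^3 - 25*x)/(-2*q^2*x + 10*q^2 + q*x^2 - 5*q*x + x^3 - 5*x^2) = (x + 5)/(-q + x)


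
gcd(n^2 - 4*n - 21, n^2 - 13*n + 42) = n - 7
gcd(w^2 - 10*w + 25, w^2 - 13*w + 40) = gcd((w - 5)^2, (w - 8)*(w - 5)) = w - 5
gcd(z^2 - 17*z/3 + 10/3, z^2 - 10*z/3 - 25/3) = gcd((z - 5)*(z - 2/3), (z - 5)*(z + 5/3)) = z - 5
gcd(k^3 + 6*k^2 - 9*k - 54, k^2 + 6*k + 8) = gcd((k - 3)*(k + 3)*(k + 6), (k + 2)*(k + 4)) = 1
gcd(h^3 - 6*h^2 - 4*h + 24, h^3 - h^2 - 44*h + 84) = h^2 - 8*h + 12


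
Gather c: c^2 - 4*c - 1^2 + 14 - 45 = c^2 - 4*c - 32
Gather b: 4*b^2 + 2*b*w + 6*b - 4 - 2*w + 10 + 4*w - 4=4*b^2 + b*(2*w + 6) + 2*w + 2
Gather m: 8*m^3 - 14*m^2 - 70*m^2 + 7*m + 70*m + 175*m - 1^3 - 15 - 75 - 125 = 8*m^3 - 84*m^2 + 252*m - 216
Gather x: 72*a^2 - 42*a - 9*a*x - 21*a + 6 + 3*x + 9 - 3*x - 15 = 72*a^2 - 9*a*x - 63*a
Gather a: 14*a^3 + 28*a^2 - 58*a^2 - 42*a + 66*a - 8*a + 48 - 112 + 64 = 14*a^3 - 30*a^2 + 16*a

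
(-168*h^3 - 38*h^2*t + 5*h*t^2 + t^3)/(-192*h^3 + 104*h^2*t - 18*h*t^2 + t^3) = (28*h^2 + 11*h*t + t^2)/(32*h^2 - 12*h*t + t^2)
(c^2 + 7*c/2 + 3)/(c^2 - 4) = (c + 3/2)/(c - 2)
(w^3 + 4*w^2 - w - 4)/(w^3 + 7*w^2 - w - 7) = (w + 4)/(w + 7)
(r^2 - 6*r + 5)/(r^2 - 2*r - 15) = (r - 1)/(r + 3)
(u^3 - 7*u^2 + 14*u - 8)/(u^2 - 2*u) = u - 5 + 4/u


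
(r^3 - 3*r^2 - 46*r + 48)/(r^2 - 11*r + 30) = (r^3 - 3*r^2 - 46*r + 48)/(r^2 - 11*r + 30)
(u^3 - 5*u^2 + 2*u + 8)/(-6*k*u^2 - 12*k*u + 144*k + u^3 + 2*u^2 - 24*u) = (u^2 - u - 2)/(-6*k*u - 36*k + u^2 + 6*u)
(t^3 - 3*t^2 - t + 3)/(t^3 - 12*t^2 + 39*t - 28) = (t^2 - 2*t - 3)/(t^2 - 11*t + 28)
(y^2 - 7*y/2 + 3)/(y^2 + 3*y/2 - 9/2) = (y - 2)/(y + 3)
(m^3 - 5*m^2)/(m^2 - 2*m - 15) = m^2/(m + 3)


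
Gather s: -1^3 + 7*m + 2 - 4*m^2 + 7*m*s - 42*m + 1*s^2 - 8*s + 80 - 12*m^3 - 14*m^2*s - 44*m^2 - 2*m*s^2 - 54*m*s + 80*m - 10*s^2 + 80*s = -12*m^3 - 48*m^2 + 45*m + s^2*(-2*m - 9) + s*(-14*m^2 - 47*m + 72) + 81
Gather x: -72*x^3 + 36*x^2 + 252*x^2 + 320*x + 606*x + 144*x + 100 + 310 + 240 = -72*x^3 + 288*x^2 + 1070*x + 650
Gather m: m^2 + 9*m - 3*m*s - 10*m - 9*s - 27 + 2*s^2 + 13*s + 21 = m^2 + m*(-3*s - 1) + 2*s^2 + 4*s - 6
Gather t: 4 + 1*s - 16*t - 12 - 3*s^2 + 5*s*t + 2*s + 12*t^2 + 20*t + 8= -3*s^2 + 3*s + 12*t^2 + t*(5*s + 4)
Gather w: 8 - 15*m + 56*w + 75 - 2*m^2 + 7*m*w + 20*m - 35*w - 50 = -2*m^2 + 5*m + w*(7*m + 21) + 33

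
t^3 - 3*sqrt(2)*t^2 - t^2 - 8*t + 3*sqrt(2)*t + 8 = (t - 1)*(t - 4*sqrt(2))*(t + sqrt(2))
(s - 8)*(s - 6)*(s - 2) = s^3 - 16*s^2 + 76*s - 96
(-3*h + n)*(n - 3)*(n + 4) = -3*h*n^2 - 3*h*n + 36*h + n^3 + n^2 - 12*n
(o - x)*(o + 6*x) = o^2 + 5*o*x - 6*x^2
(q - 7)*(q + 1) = q^2 - 6*q - 7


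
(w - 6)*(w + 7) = w^2 + w - 42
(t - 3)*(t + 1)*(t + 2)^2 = t^4 + 2*t^3 - 7*t^2 - 20*t - 12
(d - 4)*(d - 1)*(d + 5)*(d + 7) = d^4 + 7*d^3 - 21*d^2 - 127*d + 140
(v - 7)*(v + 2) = v^2 - 5*v - 14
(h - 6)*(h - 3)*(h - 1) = h^3 - 10*h^2 + 27*h - 18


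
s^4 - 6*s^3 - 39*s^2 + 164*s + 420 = (s - 7)*(s - 6)*(s + 2)*(s + 5)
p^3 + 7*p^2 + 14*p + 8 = (p + 1)*(p + 2)*(p + 4)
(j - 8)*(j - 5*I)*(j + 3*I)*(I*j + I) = I*j^4 + 2*j^3 - 7*I*j^3 - 14*j^2 + 7*I*j^2 - 16*j - 105*I*j - 120*I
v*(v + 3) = v^2 + 3*v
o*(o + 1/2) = o^2 + o/2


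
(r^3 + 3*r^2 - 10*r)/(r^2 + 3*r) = (r^2 + 3*r - 10)/(r + 3)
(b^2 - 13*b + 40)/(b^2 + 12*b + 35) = (b^2 - 13*b + 40)/(b^2 + 12*b + 35)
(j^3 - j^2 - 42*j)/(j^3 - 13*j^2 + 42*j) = (j + 6)/(j - 6)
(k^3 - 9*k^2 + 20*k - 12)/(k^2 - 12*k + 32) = (k^3 - 9*k^2 + 20*k - 12)/(k^2 - 12*k + 32)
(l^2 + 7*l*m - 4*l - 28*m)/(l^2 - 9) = (l^2 + 7*l*m - 4*l - 28*m)/(l^2 - 9)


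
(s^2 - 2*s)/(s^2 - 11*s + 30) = s*(s - 2)/(s^2 - 11*s + 30)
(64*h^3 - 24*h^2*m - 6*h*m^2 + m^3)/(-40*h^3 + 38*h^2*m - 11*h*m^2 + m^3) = (-32*h^2 - 4*h*m + m^2)/(20*h^2 - 9*h*m + m^2)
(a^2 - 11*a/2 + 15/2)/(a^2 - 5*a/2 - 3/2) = (2*a - 5)/(2*a + 1)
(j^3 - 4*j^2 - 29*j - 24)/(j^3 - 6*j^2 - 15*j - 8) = (j + 3)/(j + 1)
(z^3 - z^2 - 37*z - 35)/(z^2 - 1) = (z^2 - 2*z - 35)/(z - 1)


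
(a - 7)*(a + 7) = a^2 - 49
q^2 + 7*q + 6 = (q + 1)*(q + 6)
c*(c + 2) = c^2 + 2*c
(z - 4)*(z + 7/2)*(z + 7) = z^3 + 13*z^2/2 - 35*z/2 - 98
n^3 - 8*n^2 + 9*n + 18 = (n - 6)*(n - 3)*(n + 1)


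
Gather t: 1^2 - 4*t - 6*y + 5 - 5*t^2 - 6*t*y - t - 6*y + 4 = -5*t^2 + t*(-6*y - 5) - 12*y + 10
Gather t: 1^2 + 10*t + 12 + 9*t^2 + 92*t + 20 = 9*t^2 + 102*t + 33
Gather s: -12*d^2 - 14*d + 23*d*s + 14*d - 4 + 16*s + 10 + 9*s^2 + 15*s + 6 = -12*d^2 + 9*s^2 + s*(23*d + 31) + 12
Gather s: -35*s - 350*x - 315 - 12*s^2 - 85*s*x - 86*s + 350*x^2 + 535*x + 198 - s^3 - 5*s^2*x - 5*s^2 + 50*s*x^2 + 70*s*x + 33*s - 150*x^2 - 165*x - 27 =-s^3 + s^2*(-5*x - 17) + s*(50*x^2 - 15*x - 88) + 200*x^2 + 20*x - 144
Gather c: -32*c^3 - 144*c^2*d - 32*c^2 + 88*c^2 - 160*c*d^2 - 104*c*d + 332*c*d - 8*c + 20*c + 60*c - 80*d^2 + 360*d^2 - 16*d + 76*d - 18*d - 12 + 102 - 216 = -32*c^3 + c^2*(56 - 144*d) + c*(-160*d^2 + 228*d + 72) + 280*d^2 + 42*d - 126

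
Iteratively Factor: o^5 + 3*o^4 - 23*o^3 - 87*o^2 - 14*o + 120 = (o - 5)*(o^4 + 8*o^3 + 17*o^2 - 2*o - 24) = (o - 5)*(o + 3)*(o^3 + 5*o^2 + 2*o - 8) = (o - 5)*(o + 3)*(o + 4)*(o^2 + o - 2) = (o - 5)*(o + 2)*(o + 3)*(o + 4)*(o - 1)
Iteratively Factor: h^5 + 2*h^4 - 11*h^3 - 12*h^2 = (h)*(h^4 + 2*h^3 - 11*h^2 - 12*h) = h^2*(h^3 + 2*h^2 - 11*h - 12) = h^2*(h - 3)*(h^2 + 5*h + 4) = h^2*(h - 3)*(h + 4)*(h + 1)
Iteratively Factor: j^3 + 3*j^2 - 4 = (j + 2)*(j^2 + j - 2) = (j + 2)^2*(j - 1)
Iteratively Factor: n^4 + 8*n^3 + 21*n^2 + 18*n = (n)*(n^3 + 8*n^2 + 21*n + 18) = n*(n + 2)*(n^2 + 6*n + 9) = n*(n + 2)*(n + 3)*(n + 3)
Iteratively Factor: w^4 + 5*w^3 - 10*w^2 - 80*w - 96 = (w + 3)*(w^3 + 2*w^2 - 16*w - 32) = (w + 2)*(w + 3)*(w^2 - 16) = (w + 2)*(w + 3)*(w + 4)*(w - 4)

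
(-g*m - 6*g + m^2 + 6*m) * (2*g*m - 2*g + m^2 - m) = -2*g^2*m^2 - 10*g^2*m + 12*g^2 + g*m^3 + 5*g*m^2 - 6*g*m + m^4 + 5*m^3 - 6*m^2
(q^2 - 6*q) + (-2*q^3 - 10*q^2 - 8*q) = -2*q^3 - 9*q^2 - 14*q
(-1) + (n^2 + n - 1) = n^2 + n - 2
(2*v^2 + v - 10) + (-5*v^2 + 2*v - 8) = -3*v^2 + 3*v - 18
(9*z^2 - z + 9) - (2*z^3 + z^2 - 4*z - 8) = -2*z^3 + 8*z^2 + 3*z + 17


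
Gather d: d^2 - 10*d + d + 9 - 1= d^2 - 9*d + 8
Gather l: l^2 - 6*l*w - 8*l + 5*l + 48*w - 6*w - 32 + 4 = l^2 + l*(-6*w - 3) + 42*w - 28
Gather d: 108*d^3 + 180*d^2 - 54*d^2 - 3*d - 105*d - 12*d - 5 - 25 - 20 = 108*d^3 + 126*d^2 - 120*d - 50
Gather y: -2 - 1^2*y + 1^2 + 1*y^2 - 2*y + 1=y^2 - 3*y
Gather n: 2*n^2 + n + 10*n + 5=2*n^2 + 11*n + 5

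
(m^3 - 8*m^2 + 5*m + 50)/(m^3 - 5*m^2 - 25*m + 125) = (m + 2)/(m + 5)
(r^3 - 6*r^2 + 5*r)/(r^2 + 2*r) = (r^2 - 6*r + 5)/(r + 2)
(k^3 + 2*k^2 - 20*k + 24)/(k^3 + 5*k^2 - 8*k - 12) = (k - 2)/(k + 1)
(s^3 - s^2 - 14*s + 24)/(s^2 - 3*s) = s + 2 - 8/s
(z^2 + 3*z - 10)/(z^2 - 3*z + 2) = (z + 5)/(z - 1)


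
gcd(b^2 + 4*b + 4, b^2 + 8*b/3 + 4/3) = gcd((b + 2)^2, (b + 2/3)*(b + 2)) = b + 2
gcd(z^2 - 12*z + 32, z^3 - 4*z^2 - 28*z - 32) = z - 8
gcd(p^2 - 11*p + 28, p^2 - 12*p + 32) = p - 4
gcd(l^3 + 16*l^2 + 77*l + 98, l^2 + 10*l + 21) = l + 7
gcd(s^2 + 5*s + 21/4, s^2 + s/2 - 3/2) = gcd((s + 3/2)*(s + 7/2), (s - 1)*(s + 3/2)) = s + 3/2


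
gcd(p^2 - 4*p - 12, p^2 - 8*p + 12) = p - 6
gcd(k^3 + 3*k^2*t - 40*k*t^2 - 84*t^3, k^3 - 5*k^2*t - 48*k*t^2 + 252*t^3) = -k^2 - k*t + 42*t^2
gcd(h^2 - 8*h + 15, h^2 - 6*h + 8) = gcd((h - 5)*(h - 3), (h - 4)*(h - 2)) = 1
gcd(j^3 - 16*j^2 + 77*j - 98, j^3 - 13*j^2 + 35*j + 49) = j^2 - 14*j + 49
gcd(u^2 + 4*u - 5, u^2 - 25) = u + 5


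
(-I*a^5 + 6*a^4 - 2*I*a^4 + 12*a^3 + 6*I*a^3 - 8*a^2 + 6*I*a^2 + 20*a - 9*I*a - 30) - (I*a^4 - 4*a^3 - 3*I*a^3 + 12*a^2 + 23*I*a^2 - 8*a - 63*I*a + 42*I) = -I*a^5 + 6*a^4 - 3*I*a^4 + 16*a^3 + 9*I*a^3 - 20*a^2 - 17*I*a^2 + 28*a + 54*I*a - 30 - 42*I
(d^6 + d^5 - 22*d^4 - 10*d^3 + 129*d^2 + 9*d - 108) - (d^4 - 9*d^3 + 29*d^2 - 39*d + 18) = d^6 + d^5 - 23*d^4 - d^3 + 100*d^2 + 48*d - 126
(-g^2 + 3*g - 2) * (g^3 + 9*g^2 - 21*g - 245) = -g^5 - 6*g^4 + 46*g^3 + 164*g^2 - 693*g + 490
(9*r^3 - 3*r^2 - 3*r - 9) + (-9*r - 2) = 9*r^3 - 3*r^2 - 12*r - 11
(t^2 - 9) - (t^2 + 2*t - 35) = 26 - 2*t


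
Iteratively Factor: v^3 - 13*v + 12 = (v - 3)*(v^2 + 3*v - 4) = (v - 3)*(v + 4)*(v - 1)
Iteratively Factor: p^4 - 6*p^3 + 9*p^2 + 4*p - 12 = (p - 2)*(p^3 - 4*p^2 + p + 6) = (p - 2)*(p + 1)*(p^2 - 5*p + 6) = (p - 2)^2*(p + 1)*(p - 3)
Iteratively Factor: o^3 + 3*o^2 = (o)*(o^2 + 3*o) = o*(o + 3)*(o)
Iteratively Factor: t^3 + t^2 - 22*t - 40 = (t + 4)*(t^2 - 3*t - 10) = (t + 2)*(t + 4)*(t - 5)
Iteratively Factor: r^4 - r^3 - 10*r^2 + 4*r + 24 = (r + 2)*(r^3 - 3*r^2 - 4*r + 12) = (r - 2)*(r + 2)*(r^2 - r - 6) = (r - 3)*(r - 2)*(r + 2)*(r + 2)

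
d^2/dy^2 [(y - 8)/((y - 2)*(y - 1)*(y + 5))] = 6*(y^5 - 14*y^4 - 37*y^3 + 52*y^2 + 268*y - 354)/(y^9 + 6*y^8 - 27*y^7 - 118*y^6 + 471*y^5 + 354*y^4 - 3457*y^3 + 5670*y^2 - 3900*y + 1000)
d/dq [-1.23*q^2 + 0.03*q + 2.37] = 0.03 - 2.46*q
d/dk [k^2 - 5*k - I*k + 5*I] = 2*k - 5 - I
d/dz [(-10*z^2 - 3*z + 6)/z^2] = 3*(z - 4)/z^3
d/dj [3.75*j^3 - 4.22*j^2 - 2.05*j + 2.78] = 11.25*j^2 - 8.44*j - 2.05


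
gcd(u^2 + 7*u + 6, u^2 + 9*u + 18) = u + 6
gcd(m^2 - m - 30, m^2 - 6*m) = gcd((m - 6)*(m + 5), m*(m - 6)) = m - 6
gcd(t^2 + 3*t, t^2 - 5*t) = t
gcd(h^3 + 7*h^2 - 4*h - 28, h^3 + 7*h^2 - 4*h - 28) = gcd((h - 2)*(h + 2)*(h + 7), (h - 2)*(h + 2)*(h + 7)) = h^3 + 7*h^2 - 4*h - 28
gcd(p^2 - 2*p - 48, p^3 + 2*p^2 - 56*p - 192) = p^2 - 2*p - 48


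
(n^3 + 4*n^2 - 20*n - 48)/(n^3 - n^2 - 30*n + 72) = (n + 2)/(n - 3)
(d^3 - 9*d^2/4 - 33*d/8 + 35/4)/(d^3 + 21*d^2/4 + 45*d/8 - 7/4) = (8*d^2 - 34*d + 35)/(8*d^2 + 26*d - 7)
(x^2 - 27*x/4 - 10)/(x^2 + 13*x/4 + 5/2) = (x - 8)/(x + 2)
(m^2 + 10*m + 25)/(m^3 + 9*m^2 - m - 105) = (m + 5)/(m^2 + 4*m - 21)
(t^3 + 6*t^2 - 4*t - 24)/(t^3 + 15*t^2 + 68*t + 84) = (t - 2)/(t + 7)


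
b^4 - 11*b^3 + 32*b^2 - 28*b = b*(b - 7)*(b - 2)^2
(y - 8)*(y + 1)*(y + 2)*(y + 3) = y^4 - 2*y^3 - 37*y^2 - 82*y - 48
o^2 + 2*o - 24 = (o - 4)*(o + 6)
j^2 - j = j*(j - 1)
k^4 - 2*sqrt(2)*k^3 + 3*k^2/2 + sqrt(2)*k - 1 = (k - sqrt(2))^2*(k - sqrt(2)/2)*(k + sqrt(2)/2)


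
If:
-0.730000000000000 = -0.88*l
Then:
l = 0.83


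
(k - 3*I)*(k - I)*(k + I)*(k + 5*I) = k^4 + 2*I*k^3 + 16*k^2 + 2*I*k + 15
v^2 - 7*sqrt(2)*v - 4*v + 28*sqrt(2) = (v - 4)*(v - 7*sqrt(2))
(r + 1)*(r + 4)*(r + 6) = r^3 + 11*r^2 + 34*r + 24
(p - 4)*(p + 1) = p^2 - 3*p - 4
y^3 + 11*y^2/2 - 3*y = y*(y - 1/2)*(y + 6)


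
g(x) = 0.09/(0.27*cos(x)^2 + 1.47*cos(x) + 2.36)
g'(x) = 0.09*(0.54*sin(x)*cos(x) + 1.47*sin(x))/(0.27*cos(x)^2 + 1.47*cos(x) + 2.36)^2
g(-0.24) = 0.02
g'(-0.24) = -0.00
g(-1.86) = 0.05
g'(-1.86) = -0.03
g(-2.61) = 0.07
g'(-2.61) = -0.03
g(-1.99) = 0.05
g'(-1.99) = -0.03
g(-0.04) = 0.02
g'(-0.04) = -0.00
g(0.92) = 0.03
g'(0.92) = 0.01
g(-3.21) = 0.08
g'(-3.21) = 0.00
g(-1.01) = 0.03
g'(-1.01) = -0.01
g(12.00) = 0.02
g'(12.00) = -0.00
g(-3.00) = 0.08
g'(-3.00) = -0.00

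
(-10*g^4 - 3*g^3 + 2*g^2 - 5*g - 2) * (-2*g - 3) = 20*g^5 + 36*g^4 + 5*g^3 + 4*g^2 + 19*g + 6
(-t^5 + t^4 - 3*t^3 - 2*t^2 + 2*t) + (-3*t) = -t^5 + t^4 - 3*t^3 - 2*t^2 - t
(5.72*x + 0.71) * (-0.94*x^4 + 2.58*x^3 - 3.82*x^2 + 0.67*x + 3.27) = -5.3768*x^5 + 14.0902*x^4 - 20.0186*x^3 + 1.1202*x^2 + 19.1801*x + 2.3217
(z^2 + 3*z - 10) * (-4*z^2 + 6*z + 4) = -4*z^4 - 6*z^3 + 62*z^2 - 48*z - 40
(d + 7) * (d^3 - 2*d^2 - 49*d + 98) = d^4 + 5*d^3 - 63*d^2 - 245*d + 686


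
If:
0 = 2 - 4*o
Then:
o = 1/2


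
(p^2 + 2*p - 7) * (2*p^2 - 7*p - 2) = 2*p^4 - 3*p^3 - 30*p^2 + 45*p + 14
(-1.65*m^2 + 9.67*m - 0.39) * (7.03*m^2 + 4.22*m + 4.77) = -11.5995*m^4 + 61.0171*m^3 + 30.1952*m^2 + 44.4801*m - 1.8603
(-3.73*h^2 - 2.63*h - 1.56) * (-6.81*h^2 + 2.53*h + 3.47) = 25.4013*h^4 + 8.4734*h^3 - 8.9734*h^2 - 13.0729*h - 5.4132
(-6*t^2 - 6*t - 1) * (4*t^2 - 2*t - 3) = -24*t^4 - 12*t^3 + 26*t^2 + 20*t + 3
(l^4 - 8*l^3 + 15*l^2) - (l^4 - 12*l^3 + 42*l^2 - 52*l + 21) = 4*l^3 - 27*l^2 + 52*l - 21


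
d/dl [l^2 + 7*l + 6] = 2*l + 7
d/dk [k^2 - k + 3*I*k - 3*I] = 2*k - 1 + 3*I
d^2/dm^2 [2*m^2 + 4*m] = 4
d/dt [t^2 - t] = 2*t - 1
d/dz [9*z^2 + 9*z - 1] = 18*z + 9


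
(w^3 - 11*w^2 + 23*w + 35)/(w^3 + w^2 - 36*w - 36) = (w^2 - 12*w + 35)/(w^2 - 36)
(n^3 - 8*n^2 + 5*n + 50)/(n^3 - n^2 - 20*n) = (n^2 - 3*n - 10)/(n*(n + 4))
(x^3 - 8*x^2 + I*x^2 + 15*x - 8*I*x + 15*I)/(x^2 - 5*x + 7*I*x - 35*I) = (x^2 + x*(-3 + I) - 3*I)/(x + 7*I)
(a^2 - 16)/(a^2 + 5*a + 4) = (a - 4)/(a + 1)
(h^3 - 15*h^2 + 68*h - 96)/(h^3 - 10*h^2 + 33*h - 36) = (h - 8)/(h - 3)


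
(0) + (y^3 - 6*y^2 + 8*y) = y^3 - 6*y^2 + 8*y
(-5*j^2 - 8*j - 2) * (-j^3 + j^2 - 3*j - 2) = 5*j^5 + 3*j^4 + 9*j^3 + 32*j^2 + 22*j + 4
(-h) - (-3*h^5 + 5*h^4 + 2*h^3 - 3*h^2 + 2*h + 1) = 3*h^5 - 5*h^4 - 2*h^3 + 3*h^2 - 3*h - 1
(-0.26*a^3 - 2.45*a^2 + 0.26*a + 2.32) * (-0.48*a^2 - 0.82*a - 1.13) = 0.1248*a^5 + 1.3892*a^4 + 2.178*a^3 + 1.4417*a^2 - 2.1962*a - 2.6216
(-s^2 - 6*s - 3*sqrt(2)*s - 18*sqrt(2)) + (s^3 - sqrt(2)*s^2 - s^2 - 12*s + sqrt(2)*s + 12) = s^3 - 2*s^2 - sqrt(2)*s^2 - 18*s - 2*sqrt(2)*s - 18*sqrt(2) + 12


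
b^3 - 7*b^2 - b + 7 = (b - 7)*(b - 1)*(b + 1)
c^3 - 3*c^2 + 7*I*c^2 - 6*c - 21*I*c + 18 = (c - 3)*(c + I)*(c + 6*I)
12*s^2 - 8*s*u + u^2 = (-6*s + u)*(-2*s + u)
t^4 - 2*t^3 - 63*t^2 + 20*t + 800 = (t - 8)*(t - 4)*(t + 5)^2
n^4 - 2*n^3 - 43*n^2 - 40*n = n*(n - 8)*(n + 1)*(n + 5)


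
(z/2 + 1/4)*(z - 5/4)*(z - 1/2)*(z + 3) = z^4/2 + 7*z^3/8 - 2*z^2 - 7*z/32 + 15/32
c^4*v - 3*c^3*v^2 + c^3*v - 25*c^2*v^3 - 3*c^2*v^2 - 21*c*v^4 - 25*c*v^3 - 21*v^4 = (c - 7*v)*(c + v)*(c + 3*v)*(c*v + v)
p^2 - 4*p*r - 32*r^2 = (p - 8*r)*(p + 4*r)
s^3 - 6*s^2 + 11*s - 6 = (s - 3)*(s - 2)*(s - 1)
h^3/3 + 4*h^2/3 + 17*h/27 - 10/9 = (h/3 + 1)*(h - 2/3)*(h + 5/3)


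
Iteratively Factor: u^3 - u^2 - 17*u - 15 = (u - 5)*(u^2 + 4*u + 3) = (u - 5)*(u + 3)*(u + 1)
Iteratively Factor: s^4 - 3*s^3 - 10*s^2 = (s - 5)*(s^3 + 2*s^2) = (s - 5)*(s + 2)*(s^2) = s*(s - 5)*(s + 2)*(s)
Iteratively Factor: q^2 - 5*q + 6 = (q - 3)*(q - 2)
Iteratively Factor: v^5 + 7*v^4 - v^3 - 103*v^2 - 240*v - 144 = (v + 1)*(v^4 + 6*v^3 - 7*v^2 - 96*v - 144) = (v - 4)*(v + 1)*(v^3 + 10*v^2 + 33*v + 36) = (v - 4)*(v + 1)*(v + 3)*(v^2 + 7*v + 12) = (v - 4)*(v + 1)*(v + 3)^2*(v + 4)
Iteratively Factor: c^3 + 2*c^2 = (c)*(c^2 + 2*c) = c^2*(c + 2)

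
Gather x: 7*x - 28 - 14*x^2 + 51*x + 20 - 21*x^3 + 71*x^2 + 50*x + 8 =-21*x^3 + 57*x^2 + 108*x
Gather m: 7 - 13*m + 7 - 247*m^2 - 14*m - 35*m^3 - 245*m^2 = -35*m^3 - 492*m^2 - 27*m + 14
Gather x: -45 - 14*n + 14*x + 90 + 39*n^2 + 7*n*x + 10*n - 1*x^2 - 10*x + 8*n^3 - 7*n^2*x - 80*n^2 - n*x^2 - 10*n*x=8*n^3 - 41*n^2 - 4*n + x^2*(-n - 1) + x*(-7*n^2 - 3*n + 4) + 45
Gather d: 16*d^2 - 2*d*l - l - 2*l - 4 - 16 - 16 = 16*d^2 - 2*d*l - 3*l - 36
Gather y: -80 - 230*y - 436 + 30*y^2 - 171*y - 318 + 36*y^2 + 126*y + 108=66*y^2 - 275*y - 726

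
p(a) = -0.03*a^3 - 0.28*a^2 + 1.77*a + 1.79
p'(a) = -0.09*a^2 - 0.56*a + 1.77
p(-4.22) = -8.41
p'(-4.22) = 2.53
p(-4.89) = -10.05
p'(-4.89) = 2.36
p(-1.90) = -2.38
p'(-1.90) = 2.51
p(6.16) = -4.94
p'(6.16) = -5.09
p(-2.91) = -4.99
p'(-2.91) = 2.64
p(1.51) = 3.72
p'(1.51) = 0.72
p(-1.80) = -2.13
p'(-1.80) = 2.49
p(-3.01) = -5.26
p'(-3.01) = 2.64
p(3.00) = 3.77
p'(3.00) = -0.72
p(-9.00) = -14.95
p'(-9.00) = -0.48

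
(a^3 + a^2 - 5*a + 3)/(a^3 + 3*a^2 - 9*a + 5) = (a + 3)/(a + 5)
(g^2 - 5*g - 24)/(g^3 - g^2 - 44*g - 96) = 1/(g + 4)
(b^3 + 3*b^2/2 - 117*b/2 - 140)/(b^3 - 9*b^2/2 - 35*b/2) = (b^2 - b - 56)/(b*(b - 7))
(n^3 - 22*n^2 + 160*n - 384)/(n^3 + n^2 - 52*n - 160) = (n^2 - 14*n + 48)/(n^2 + 9*n + 20)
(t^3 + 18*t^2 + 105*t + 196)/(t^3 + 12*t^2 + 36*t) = (t^3 + 18*t^2 + 105*t + 196)/(t*(t^2 + 12*t + 36))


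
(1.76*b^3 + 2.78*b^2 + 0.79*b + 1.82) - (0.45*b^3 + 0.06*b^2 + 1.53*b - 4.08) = 1.31*b^3 + 2.72*b^2 - 0.74*b + 5.9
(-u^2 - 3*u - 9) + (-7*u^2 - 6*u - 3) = -8*u^2 - 9*u - 12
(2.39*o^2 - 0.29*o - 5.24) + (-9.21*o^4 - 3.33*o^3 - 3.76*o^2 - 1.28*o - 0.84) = -9.21*o^4 - 3.33*o^3 - 1.37*o^2 - 1.57*o - 6.08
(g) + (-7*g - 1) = -6*g - 1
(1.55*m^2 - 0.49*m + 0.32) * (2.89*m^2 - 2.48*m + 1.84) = 4.4795*m^4 - 5.2601*m^3 + 4.992*m^2 - 1.6952*m + 0.5888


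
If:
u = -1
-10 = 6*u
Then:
No Solution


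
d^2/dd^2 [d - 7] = 0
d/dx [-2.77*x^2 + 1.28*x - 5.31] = 1.28 - 5.54*x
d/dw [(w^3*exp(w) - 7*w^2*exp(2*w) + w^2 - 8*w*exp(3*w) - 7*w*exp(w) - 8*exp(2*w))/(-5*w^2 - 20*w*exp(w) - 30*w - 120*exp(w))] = ((w^2 + 4*w*exp(w) + 6*w + 24*exp(w))*(-w^3*exp(w) + 14*w^2*exp(2*w) - 3*w^2*exp(w) + 24*w*exp(3*w) + 14*w*exp(2*w) + 7*w*exp(w) - 2*w + 8*exp(3*w) + 16*exp(2*w) + 7*exp(w)) - 2*(2*w*exp(w) + w + 14*exp(w) + 3)*(-w^3*exp(w) + 7*w^2*exp(2*w) - w^2 + 8*w*exp(3*w) + 7*w*exp(w) + 8*exp(2*w)))/(5*(w^2 + 4*w*exp(w) + 6*w + 24*exp(w))^2)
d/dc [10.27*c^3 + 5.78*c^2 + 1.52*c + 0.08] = 30.81*c^2 + 11.56*c + 1.52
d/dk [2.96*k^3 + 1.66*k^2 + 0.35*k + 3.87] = 8.88*k^2 + 3.32*k + 0.35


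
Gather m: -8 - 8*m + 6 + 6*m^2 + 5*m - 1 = 6*m^2 - 3*m - 3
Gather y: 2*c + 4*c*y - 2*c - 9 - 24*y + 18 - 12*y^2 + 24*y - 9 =4*c*y - 12*y^2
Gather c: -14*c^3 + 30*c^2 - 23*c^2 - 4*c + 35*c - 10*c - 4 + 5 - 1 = -14*c^3 + 7*c^2 + 21*c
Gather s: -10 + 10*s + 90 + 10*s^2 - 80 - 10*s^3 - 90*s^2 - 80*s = -10*s^3 - 80*s^2 - 70*s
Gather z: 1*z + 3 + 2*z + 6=3*z + 9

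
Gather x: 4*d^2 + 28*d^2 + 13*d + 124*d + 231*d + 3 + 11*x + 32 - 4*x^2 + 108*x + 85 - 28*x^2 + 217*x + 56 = 32*d^2 + 368*d - 32*x^2 + 336*x + 176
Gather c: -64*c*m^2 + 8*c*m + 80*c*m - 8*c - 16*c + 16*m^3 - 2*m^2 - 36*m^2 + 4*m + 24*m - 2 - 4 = c*(-64*m^2 + 88*m - 24) + 16*m^3 - 38*m^2 + 28*m - 6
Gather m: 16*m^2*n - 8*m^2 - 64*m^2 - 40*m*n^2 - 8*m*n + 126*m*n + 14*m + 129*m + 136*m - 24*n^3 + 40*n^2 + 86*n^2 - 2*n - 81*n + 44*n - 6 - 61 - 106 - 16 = m^2*(16*n - 72) + m*(-40*n^2 + 118*n + 279) - 24*n^3 + 126*n^2 - 39*n - 189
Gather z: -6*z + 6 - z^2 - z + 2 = -z^2 - 7*z + 8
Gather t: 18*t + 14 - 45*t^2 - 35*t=-45*t^2 - 17*t + 14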